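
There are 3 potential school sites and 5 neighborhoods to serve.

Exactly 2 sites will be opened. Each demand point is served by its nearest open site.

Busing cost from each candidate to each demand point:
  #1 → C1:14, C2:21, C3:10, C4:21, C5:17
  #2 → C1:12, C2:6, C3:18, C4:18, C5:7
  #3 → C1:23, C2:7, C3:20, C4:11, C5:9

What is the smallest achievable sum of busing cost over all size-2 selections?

Open {#1, #3}.
  C1→#1 14, C2→#3 7, C3→#1 10, C4→#3 11, C5→#3 9  ⇒ total 51.
Compare {#1, #2}: total 53.
Compare {#2, #3}: total 54.

51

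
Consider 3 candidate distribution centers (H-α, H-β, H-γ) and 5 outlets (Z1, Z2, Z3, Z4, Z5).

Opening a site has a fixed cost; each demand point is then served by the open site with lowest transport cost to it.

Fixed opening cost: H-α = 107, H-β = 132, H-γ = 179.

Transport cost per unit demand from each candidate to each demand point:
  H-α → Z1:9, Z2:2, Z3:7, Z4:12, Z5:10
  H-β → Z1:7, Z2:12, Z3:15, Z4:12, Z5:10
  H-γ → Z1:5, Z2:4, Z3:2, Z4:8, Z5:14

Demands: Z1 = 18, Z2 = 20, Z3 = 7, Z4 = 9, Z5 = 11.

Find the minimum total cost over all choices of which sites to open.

576

Open {H-α}: assign each demand point to its cheapest open site.
  Z1→H-α 18×9=162, Z2→H-α 20×2=40, Z3→H-α 7×7=49, Z4→H-α 9×12=108, Z5→H-α 11×10=110
  transport cost 469, fixed 107 → total 576.
Compare {H-γ}: transport cost 410 + fixed 179 = 589.
Compare {H-α, H-γ}: transport cost 326 + fixed 286 = 612.
Compare {H-α, H-β}: transport cost 433 + fixed 239 = 672.
All other subsets cost ≥ 589. Minimum total cost: 576.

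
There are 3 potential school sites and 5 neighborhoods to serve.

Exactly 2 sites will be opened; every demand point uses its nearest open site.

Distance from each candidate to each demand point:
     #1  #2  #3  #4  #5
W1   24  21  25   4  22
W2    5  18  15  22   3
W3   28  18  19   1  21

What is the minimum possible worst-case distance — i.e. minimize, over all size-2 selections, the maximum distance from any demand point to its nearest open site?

18

Open {W1, W2}.
  Farthest demand point is #2 at distance 18 (to W2); all others are ≤ 18.
With {W2, W3} the worst case is 18.
With {W1, W3} the worst case is 24.
No size-2 selection achieves below 18.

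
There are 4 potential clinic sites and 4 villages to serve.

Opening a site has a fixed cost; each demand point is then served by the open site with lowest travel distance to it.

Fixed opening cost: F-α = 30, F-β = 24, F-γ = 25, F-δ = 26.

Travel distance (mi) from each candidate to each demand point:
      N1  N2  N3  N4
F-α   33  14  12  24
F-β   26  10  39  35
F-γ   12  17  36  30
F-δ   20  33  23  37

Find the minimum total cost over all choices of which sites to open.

113

Open {F-α}: assign each demand point to its cheapest open site.
  N1→F-α 33, N2→F-α 14, N3→F-α 12, N4→F-α 24
  travel distance 83, fixed 30 → total 113.
Compare {F-α, F-γ}: travel distance 62 + fixed 55 = 117.
Compare {F-γ}: travel distance 95 + fixed 25 = 120.
Compare {F-α, F-β}: travel distance 72 + fixed 54 = 126.
All other subsets cost ≥ 117. Minimum total cost: 113.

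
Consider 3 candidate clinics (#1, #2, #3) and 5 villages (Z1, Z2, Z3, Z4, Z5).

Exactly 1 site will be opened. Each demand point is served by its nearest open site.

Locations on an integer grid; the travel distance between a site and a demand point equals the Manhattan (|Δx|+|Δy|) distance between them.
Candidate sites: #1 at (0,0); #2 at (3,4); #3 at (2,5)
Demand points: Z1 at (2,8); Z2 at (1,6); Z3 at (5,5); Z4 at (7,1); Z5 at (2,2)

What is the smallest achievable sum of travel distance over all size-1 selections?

Open {#3}.
  Z1→#3 3, Z2→#3 2, Z3→#3 3, Z4→#3 9, Z5→#3 3  ⇒ total 20.
Compare {#2}: total 22.
Compare {#1}: total 39.

20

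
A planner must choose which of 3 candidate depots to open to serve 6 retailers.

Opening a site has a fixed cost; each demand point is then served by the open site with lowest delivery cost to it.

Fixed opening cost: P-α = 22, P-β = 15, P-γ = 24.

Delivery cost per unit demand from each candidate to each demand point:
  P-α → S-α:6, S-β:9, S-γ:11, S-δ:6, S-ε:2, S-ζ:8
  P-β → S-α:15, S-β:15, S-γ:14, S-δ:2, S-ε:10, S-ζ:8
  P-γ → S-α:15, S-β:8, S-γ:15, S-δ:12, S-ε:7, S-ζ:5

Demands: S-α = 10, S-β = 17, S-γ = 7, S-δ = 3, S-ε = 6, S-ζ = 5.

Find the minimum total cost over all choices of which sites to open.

374

Open {P-α, P-γ}: assign each demand point to its cheapest open site.
  S-α→P-α 10×6=60, S-β→P-γ 17×8=136, S-γ→P-α 7×11=77, S-δ→P-α 3×6=18, S-ε→P-α 6×2=12, S-ζ→P-γ 5×5=25
  delivery cost 328, fixed 46 → total 374.
Compare {P-α, P-β, P-γ}: delivery cost 316 + fixed 61 = 377.
Compare {P-α}: delivery cost 360 + fixed 22 = 382.
Compare {P-α, P-β}: delivery cost 348 + fixed 37 = 385.
All other subsets cost ≥ 377. Minimum total cost: 374.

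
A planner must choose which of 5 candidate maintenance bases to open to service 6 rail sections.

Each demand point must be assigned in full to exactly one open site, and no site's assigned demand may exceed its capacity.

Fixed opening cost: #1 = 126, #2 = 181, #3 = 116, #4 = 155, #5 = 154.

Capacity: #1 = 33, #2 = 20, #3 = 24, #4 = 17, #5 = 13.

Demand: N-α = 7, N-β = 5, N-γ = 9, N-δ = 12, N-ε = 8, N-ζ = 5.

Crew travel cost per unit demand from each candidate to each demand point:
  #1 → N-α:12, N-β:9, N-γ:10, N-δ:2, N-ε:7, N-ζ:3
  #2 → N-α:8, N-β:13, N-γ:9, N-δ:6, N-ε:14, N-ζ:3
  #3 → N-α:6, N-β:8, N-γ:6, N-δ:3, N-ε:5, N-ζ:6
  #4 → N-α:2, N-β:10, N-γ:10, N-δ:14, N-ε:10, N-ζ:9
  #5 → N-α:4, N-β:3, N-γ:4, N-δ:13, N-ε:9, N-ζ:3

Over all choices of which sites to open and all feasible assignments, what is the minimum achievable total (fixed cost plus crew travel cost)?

Open {#1, #3}; cheapest assignment that respects the capacities:
  #1 (cap 33, load 22): N-β, N-δ, N-ζ — cost 5×9 + 12×2 + 5×3 = 84
  #3 (cap 24, load 24): N-α, N-γ, N-ε — cost 7×6 + 9×6 + 8×5 = 136
  Shipping 220, fixed 242 → total 462.
  Any other capacity-feasible assignment to {#1, #3} ships for at least 220.
Compare {#1, #4}: its best feasible assignment gives total 525.
Compare {#1, #3, #5}: its best feasible assignment gives total 572.
Every other set of open sites that can feasibly serve all demand totals ≥ 525 even under its best assignment. Minimum: 462.

462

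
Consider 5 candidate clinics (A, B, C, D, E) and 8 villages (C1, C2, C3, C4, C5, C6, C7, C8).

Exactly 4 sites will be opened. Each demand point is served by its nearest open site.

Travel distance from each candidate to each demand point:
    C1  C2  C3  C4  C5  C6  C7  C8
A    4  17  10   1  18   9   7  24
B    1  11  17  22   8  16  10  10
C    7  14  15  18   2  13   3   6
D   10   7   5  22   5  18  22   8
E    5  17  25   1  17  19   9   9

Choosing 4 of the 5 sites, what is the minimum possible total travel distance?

Open {A, B, C, D}.
  C1→B 1, C2→D 7, C3→D 5, C4→A 1, C5→C 2, C6→A 9, C7→C 3, C8→C 6  ⇒ total 34.
Compare {A, C, D, E}: total 37.
Compare {B, C, D, E}: total 38.
No size-4 selection does better; minimum is 34.

34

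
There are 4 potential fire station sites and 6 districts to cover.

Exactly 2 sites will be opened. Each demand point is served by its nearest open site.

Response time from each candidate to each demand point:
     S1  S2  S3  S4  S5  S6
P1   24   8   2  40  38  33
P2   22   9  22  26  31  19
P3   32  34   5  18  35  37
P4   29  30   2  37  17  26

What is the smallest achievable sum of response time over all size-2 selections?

Open {P2, P4}.
  S1→P2 22, S2→P2 9, S3→P4 2, S4→P2 26, S5→P4 17, S6→P2 19  ⇒ total 95.
Compare {P2, P3}: total 104.
Compare {P1, P2}: total 108.
No size-2 selection does better; minimum is 95.

95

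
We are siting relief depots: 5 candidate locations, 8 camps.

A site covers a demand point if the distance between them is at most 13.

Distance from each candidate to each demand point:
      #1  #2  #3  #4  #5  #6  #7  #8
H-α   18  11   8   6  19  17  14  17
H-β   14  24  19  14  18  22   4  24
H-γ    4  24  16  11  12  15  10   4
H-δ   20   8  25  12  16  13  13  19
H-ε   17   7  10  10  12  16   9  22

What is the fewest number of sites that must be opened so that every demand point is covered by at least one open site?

Coverage sets (demand points within 13 of each site):
  H-α: {#2, #3, #4}
  H-β: {#7}
  H-γ: {#1, #4, #5, #7, #8}
  H-δ: {#2, #4, #6, #7}
  H-ε: {#2, #3, #4, #5, #7}
No 2 sites suffice: every size-2 union leaves at least one demand point uncovered.
But {H-α, H-γ, H-δ} covers everything, so the minimum is 3.

3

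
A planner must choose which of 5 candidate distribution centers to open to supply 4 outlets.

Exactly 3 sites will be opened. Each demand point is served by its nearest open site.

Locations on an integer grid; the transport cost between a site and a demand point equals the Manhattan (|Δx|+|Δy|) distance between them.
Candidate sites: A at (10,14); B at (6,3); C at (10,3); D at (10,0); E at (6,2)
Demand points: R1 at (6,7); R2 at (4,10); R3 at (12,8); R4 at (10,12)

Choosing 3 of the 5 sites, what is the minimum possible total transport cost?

Open {A, B, C}.
  R1→B 4, R2→B 9, R3→C 7, R4→A 2  ⇒ total 22.
Compare {A, B, D}: total 23.
Compare {A, B, E}: total 23.
No size-3 selection does better; minimum is 22.

22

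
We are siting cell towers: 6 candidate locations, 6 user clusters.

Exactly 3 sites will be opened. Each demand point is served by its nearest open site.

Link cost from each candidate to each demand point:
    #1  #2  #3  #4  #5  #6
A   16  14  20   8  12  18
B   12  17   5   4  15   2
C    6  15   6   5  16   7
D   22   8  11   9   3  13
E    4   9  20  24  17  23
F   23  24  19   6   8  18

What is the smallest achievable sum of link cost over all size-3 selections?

26

Open {B, D, E}.
  #1→E 4, #2→D 8, #3→B 5, #4→B 4, #5→D 3, #6→B 2  ⇒ total 26.
Compare {B, C, D}: total 28.
Compare {B, E, F}: total 32.
No size-3 selection does better; minimum is 26.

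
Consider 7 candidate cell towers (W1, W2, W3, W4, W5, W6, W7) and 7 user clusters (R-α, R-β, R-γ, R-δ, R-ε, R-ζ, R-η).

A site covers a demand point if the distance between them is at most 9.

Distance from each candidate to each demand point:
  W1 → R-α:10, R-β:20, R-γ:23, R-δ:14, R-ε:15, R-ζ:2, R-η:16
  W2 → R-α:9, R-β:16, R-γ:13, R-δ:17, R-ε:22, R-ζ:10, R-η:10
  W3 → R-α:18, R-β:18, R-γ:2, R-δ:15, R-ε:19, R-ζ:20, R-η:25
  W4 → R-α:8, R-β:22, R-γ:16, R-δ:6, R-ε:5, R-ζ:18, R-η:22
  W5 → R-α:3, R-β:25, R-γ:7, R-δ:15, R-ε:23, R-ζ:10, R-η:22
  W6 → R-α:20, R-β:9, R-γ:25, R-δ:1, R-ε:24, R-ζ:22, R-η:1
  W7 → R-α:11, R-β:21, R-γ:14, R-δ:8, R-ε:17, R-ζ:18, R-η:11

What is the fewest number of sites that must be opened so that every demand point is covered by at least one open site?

4

Coverage sets (demand points within 9 of each site):
  W1: {R-ζ}
  W2: {R-α}
  W3: {R-γ}
  W4: {R-α, R-δ, R-ε}
  W5: {R-α, R-γ}
  W6: {R-β, R-δ, R-η}
  W7: {R-δ}
No 3 sites suffice: every size-3 union leaves at least one demand point uncovered.
But {W1, W3, W4, W6} covers everything, so the minimum is 4.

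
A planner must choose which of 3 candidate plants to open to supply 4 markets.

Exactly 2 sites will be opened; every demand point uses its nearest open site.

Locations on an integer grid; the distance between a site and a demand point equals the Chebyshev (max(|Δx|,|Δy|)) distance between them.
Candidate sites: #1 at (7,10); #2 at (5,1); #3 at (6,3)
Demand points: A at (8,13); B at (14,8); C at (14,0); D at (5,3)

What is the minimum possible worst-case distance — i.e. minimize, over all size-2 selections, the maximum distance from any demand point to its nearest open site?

Open {#1, #3}.
  Farthest demand point is C at distance 8 (to #3); all others are ≤ 8.
With {#1, #2} the worst case is 9.
With {#2, #3} the worst case is 10.
No size-2 selection achieves below 8.

8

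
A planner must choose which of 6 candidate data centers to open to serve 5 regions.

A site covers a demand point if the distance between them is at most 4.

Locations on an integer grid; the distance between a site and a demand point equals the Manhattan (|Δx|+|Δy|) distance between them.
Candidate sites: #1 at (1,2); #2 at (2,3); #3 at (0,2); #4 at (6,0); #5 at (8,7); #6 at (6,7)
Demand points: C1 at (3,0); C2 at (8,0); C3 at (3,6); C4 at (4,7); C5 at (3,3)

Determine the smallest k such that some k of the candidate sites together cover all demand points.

3

Coverage sets (demand points within 4 of each site):
  #1: {C1, C5}
  #2: {C1, C3, C5}
  #3: {C5}
  #4: {C1, C2}
  #5: {C4}
  #6: {C3, C4}
No 2 sites suffice: every size-2 union leaves at least one demand point uncovered.
But {#1, #4, #6} covers everything, so the minimum is 3.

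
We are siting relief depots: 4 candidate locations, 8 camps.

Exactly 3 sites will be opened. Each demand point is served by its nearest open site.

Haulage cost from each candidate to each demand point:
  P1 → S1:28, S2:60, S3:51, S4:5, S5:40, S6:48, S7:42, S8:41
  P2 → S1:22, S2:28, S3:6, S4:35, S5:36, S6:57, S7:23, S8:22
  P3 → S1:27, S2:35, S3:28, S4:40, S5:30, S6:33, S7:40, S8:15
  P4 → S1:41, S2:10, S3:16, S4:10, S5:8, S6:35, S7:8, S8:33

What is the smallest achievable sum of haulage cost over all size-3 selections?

Open {P2, P3, P4}.
  S1→P2 22, S2→P4 10, S3→P2 6, S4→P4 10, S5→P4 8, S6→P3 33, S7→P4 8, S8→P3 15  ⇒ total 112.
Compare {P1, P2, P4}: total 116.
Compare {P1, P3, P4}: total 122.
No size-3 selection does better; minimum is 112.

112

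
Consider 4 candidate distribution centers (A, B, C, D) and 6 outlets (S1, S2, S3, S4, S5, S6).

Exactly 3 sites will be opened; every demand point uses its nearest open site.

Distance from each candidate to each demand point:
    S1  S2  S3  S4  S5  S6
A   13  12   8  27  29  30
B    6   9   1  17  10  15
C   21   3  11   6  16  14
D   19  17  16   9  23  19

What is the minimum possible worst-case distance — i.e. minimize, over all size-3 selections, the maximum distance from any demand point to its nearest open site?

Open {A, B, C}.
  Farthest demand point is S6 at distance 14 (to C); all others are ≤ 14.
With {B, C, D} the worst case is 14.
With {A, B, D} the worst case is 15.
No size-3 selection achieves below 14.

14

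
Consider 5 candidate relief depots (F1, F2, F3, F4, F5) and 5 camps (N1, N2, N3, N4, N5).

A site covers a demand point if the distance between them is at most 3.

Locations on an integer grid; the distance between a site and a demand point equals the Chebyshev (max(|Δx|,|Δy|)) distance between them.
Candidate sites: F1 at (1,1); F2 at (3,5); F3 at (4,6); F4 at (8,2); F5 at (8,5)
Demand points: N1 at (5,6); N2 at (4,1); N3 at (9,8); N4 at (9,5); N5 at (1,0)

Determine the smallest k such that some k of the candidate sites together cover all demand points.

2

Coverage sets (demand points within 3 of each site):
  F1: {N2, N5}
  F2: {N1}
  F3: {N1}
  F4: {N4}
  F5: {N1, N3, N4}
No single site covers all 5 demand points.
But {F1, F5} covers everything, so the minimum is 2.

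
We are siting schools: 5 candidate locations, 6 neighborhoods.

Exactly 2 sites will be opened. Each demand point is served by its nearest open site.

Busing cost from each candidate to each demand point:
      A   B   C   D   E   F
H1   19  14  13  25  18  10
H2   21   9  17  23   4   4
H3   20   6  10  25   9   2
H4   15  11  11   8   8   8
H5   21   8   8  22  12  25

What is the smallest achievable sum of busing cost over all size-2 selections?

49

Open {H3, H4}.
  A→H4 15, B→H3 6, C→H3 10, D→H4 8, E→H4 8, F→H3 2  ⇒ total 49.
Compare {H2, H4}: total 51.
Compare {H4, H5}: total 55.
No size-2 selection does better; minimum is 49.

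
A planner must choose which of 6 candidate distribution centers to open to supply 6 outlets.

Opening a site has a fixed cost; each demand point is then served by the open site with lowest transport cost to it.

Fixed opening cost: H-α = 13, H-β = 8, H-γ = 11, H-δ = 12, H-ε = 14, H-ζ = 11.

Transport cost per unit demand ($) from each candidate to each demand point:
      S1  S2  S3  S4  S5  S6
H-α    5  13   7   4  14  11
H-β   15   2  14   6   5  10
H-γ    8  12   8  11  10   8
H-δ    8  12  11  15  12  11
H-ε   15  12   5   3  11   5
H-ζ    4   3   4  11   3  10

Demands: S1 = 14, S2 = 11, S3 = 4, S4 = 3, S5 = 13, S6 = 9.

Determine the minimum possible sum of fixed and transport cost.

220

Open {H-β, H-ε, H-ζ}: assign each demand point to its cheapest open site.
  S1→H-ζ 14×4=56, S2→H-β 11×2=22, S3→H-ζ 4×4=16, S4→H-ε 3×3=9, S5→H-ζ 13×3=39, S6→H-ε 9×5=45
  transport cost 187, fixed 33 → total 220.
Compare {H-ε, H-ζ}: transport cost 198 + fixed 25 = 223.
Compare {H-β, H-γ, H-ε, H-ζ}: transport cost 187 + fixed 44 = 231.
Compare {H-β, H-δ, H-ε, H-ζ}: transport cost 187 + fixed 45 = 232.
All other subsets cost ≥ 223. Minimum total cost: 220.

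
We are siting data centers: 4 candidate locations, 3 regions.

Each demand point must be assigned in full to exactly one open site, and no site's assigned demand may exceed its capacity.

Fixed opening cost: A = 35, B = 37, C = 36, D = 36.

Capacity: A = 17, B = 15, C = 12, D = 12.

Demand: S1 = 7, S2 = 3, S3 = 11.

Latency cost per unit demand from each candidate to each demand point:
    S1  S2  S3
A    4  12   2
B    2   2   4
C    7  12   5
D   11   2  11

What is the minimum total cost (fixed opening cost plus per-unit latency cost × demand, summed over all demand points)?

Open {A, B}; cheapest assignment that respects the capacities:
  A (cap 17, load 11): S3 — cost 11×2 = 22
  B (cap 15, load 10): S1, S2 — cost 7×2 + 3×2 = 20
  Shipping 42, fixed 72 → total 114.
  Any other capacity-feasible assignment to {A, B} ships for at least 42.
Compare {B, C}: its best feasible assignment gives total 148.
Compare {A, B, C}: its best feasible assignment gives total 150.
Every other set of open sites that can feasibly serve all demand totals ≥ 148 even under its best assignment. Minimum: 114.

114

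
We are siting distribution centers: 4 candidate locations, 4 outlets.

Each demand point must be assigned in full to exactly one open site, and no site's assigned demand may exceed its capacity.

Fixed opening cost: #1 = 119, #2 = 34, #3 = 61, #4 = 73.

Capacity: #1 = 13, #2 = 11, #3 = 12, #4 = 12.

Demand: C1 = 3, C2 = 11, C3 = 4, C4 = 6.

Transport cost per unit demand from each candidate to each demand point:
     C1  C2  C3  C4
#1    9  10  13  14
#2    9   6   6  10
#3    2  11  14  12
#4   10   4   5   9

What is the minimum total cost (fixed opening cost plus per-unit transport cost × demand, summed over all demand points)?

Open {#2, #3, #4}; cheapest assignment that respects the capacities:
  #2 (cap 11, load 10): C3, C4 — cost 4×6 + 6×10 = 84
  #3 (cap 12, load 3): C1 — cost 3×2 = 6
  #4 (cap 12, load 11): C2 — cost 11×4 = 44
  Shipping 134, fixed 168 → total 302.
  Any other capacity-feasible assignment to {#2, #3, #4} ships for at least 134.
Compare {#1, #2, #4}: its best feasible assignment gives total 381.
Compare {#1, #2}: its best feasible assignment gives total 382.
Every other set of open sites that can feasibly serve all demand totals ≥ 381 even under its best assignment. Minimum: 302.

302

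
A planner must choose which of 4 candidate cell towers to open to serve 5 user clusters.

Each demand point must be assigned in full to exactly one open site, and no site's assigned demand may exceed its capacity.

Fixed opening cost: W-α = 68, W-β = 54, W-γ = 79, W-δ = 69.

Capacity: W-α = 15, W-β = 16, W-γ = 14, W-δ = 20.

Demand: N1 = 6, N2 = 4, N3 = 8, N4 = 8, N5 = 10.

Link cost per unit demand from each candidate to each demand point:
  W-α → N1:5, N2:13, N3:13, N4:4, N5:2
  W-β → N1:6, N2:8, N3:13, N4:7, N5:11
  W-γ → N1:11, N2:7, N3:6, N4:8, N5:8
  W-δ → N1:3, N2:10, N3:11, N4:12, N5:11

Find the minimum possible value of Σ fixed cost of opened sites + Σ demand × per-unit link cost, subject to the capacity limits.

Open {W-α, W-β, W-γ}; cheapest assignment that respects the capacities:
  W-α (cap 15, load 10): N5 — cost 10×2 = 20
  W-β (cap 16, load 14): N1, N4 — cost 6×6 + 8×7 = 92
  W-γ (cap 14, load 12): N2, N3 — cost 4×7 + 8×6 = 76
  Shipping 188, fixed 201 → total 389.
  Any other capacity-feasible assignment to {W-α, W-β, W-γ} ships for at least 188.
Compare {W-α, W-β, W-δ}: its best feasible assignment gives total 405.
Compare {W-α, W-γ, W-δ}: its best feasible assignment gives total 426.
Every other set of open sites that can feasibly serve all demand totals ≥ 405 even under its best assignment. Minimum: 389.

389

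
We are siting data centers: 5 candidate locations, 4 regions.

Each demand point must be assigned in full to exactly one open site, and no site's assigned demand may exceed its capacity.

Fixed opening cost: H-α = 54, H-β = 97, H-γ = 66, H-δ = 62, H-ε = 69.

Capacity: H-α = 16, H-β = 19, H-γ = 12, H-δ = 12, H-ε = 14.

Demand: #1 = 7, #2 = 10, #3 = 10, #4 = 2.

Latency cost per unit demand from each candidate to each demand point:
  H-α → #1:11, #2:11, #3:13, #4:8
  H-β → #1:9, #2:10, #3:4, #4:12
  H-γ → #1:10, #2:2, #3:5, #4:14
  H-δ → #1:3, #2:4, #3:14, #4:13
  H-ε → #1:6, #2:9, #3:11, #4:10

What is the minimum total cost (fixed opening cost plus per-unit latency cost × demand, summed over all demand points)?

Open {H-β, H-γ}; cheapest assignment that respects the capacities:
  H-β (cap 19, load 19): #1, #3, #4 — cost 7×9 + 10×4 + 2×12 = 127
  H-γ (cap 12, load 10): #2 — cost 10×2 = 20
  Shipping 147, fixed 163 → total 310.
  Any other capacity-feasible assignment to {H-β, H-γ} ships for at least 147.
Compare {H-β, H-δ}: its best feasible assignment gives total 326.
Compare {H-β, H-γ, H-δ}: its best feasible assignment gives total 330.
Every other set of open sites that can feasibly serve all demand totals ≥ 326 even under its best assignment. Minimum: 310.

310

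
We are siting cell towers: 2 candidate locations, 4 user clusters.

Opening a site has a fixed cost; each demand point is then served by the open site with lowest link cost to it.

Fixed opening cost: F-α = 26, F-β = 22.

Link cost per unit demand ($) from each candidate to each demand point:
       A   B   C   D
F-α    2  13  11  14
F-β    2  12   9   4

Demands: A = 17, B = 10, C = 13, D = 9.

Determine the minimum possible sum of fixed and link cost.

Open {F-β}: assign each demand point to its cheapest open site.
  A→F-β 17×2=34, B→F-β 10×12=120, C→F-β 13×9=117, D→F-β 9×4=36
  link cost 307, fixed 22 → total 329.
Compare {F-α, F-β}: link cost 307 + fixed 48 = 355.
Compare {F-α}: link cost 433 + fixed 26 = 459.

329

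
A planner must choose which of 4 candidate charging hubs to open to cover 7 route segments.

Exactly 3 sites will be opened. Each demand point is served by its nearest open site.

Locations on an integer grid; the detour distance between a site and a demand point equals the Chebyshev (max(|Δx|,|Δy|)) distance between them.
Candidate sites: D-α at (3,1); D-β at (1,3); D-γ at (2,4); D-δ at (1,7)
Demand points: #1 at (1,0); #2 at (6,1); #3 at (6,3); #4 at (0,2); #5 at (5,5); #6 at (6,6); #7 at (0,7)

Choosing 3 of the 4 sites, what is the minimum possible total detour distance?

18

Open {D-α, D-γ, D-δ}.
  #1→D-α 2, #2→D-α 3, #3→D-α 3, #4→D-γ 2, #5→D-γ 3, #6→D-γ 4, #7→D-δ 1  ⇒ total 18.
Compare {D-α, D-β, D-γ}: total 19.
Compare {D-α, D-β, D-δ}: total 19.
No size-3 selection does better; minimum is 18.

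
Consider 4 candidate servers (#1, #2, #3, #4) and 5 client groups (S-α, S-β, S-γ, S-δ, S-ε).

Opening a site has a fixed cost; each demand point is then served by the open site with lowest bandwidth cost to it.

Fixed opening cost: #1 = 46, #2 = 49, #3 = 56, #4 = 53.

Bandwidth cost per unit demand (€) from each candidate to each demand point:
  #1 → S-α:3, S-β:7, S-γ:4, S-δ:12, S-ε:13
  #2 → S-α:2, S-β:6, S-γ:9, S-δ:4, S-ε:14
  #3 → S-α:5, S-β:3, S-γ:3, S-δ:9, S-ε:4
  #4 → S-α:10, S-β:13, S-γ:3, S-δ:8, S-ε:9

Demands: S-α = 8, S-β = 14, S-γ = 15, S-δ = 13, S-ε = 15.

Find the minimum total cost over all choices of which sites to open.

Open {#2, #3}: assign each demand point to its cheapest open site.
  S-α→#2 8×2=16, S-β→#3 14×3=42, S-γ→#3 15×3=45, S-δ→#2 13×4=52, S-ε→#3 15×4=60
  bandwidth cost 215, fixed 105 → total 320.
Compare {#3}: bandwidth cost 304 + fixed 56 = 360.
Compare {#1, #2, #3}: bandwidth cost 215 + fixed 151 = 366.
Compare {#2, #3, #4}: bandwidth cost 215 + fixed 158 = 373.
All other subsets cost ≥ 360. Minimum total cost: 320.

320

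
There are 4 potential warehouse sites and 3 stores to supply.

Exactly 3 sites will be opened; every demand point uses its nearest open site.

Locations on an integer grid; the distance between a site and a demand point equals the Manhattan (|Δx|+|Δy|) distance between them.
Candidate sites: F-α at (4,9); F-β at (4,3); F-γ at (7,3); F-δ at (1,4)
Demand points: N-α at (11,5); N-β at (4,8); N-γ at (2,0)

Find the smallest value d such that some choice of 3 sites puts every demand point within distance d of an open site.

Open {F-α, F-β, F-γ}.
  Farthest demand point is N-α at distance 6 (to F-γ); all others are ≤ 6.
With {F-α, F-γ, F-δ} the worst case is 6.
With {F-β, F-γ, F-δ} the worst case is 6.
No size-3 selection achieves below 6.

6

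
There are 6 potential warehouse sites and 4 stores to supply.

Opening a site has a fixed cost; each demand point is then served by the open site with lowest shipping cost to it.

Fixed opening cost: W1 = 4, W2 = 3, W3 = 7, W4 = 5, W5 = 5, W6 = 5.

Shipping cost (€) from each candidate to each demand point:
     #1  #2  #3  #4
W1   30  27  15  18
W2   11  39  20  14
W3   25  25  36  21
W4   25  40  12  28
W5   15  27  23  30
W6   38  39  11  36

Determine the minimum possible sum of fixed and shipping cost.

Open {W1, W2}: assign each demand point to its cheapest open site.
  #1→W2 11, #2→W1 27, #3→W1 15, #4→W2 14
  shipping cost 67, fixed 7 → total 74.
Compare {W1, W2, W6}: shipping cost 63 + fixed 12 = 75.
Compare {W1, W2, W4}: shipping cost 64 + fixed 12 = 76.
Compare {W2, W3, W6}: shipping cost 61 + fixed 15 = 76.
All other subsets cost ≥ 75. Minimum total cost: 74.

74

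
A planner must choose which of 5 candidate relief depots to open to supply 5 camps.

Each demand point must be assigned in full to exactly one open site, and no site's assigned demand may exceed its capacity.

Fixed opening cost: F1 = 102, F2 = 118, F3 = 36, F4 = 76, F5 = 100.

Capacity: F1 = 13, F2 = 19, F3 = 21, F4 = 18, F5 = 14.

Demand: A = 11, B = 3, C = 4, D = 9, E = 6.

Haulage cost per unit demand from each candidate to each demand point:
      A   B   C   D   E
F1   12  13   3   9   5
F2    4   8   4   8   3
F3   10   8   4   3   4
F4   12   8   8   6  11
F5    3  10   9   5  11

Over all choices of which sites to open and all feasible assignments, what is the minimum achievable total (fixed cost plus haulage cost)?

266

Open {F3, F5}; cheapest assignment that respects the capacities:
  F3 (cap 21, load 19): C, D, E — cost 4×4 + 9×3 + 6×4 = 67
  F5 (cap 14, load 14): A, B — cost 11×3 + 3×10 = 63
  Shipping 130, fixed 136 → total 266.
  Any other capacity-feasible assignment to {F3, F5} ships for at least 130.
Compare {F2, F3}: its best feasible assignment gives total 283.
Compare {F3, F4}: its best feasible assignment gives total 335.
Every other set of open sites that can feasibly serve all demand totals ≥ 283 even under its best assignment. Minimum: 266.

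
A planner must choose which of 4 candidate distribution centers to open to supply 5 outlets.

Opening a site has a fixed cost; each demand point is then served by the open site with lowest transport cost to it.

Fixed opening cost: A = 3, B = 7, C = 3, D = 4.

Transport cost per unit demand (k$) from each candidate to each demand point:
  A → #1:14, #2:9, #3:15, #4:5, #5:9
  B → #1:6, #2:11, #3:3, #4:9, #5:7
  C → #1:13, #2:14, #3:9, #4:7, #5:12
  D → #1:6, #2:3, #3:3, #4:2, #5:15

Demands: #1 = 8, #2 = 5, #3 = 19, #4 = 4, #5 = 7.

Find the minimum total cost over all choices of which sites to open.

188

Open {B, D}: assign each demand point to its cheapest open site.
  #1→B 8×6=48, #2→D 5×3=15, #3→B 19×3=57, #4→D 4×2=8, #5→B 7×7=49
  transport cost 177, fixed 11 → total 188.
Compare {A, B, D}: transport cost 177 + fixed 14 = 191.
Compare {B, C, D}: transport cost 177 + fixed 14 = 191.
Compare {A, B, C, D}: transport cost 177 + fixed 17 = 194.
All other subsets cost ≥ 191. Minimum total cost: 188.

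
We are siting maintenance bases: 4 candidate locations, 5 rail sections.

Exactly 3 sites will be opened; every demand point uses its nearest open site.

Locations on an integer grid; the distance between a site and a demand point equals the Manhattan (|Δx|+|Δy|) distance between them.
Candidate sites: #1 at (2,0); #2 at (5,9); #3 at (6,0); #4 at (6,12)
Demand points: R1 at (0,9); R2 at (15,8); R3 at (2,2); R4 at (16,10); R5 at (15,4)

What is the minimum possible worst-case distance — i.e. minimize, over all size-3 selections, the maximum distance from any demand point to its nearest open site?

13

Open {#1, #2, #3}.
  Farthest demand point is R5 at distance 13 (to #3); all others are ≤ 13.
With {#1, #3, #4} the worst case is 13.
With {#2, #3, #4} the worst case is 13.
No size-3 selection achieves below 13.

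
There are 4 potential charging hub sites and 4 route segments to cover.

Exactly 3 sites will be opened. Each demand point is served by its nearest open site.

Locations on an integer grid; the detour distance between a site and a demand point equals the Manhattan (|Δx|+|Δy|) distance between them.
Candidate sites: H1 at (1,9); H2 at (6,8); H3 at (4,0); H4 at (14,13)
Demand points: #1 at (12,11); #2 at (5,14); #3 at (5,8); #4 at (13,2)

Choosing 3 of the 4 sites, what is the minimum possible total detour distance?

Open {H2, H3, H4}.
  #1→H4 4, #2→H2 7, #3→H2 1, #4→H3 11  ⇒ total 23.
Compare {H1, H2, H4}: total 24.
Compare {H1, H2, H3}: total 28.
No size-3 selection does better; minimum is 23.

23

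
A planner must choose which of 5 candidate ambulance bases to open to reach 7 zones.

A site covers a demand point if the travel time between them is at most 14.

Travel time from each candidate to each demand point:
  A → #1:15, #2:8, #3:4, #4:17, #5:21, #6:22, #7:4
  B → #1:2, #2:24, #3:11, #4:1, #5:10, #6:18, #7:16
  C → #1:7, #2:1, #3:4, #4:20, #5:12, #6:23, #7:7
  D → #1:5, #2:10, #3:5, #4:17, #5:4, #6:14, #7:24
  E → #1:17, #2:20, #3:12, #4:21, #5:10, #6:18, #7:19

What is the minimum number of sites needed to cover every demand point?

Coverage sets (demand points within 14 of each site):
  A: {#2, #3, #7}
  B: {#1, #3, #4, #5}
  C: {#1, #2, #3, #5, #7}
  D: {#1, #2, #3, #5, #6}
  E: {#3, #5}
No 2 sites suffice: every size-2 union leaves at least one demand point uncovered.
But {A, B, D} covers everything, so the minimum is 3.

3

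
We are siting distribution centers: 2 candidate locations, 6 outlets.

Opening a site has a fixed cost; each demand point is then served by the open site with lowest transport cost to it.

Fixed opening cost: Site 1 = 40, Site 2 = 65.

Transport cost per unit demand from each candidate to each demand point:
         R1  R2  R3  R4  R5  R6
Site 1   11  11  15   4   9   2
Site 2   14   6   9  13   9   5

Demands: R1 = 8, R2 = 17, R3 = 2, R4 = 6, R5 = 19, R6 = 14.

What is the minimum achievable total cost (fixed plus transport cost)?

536

Open {Site 1, Site 2}: assign each demand point to its cheapest open site.
  R1→Site 1 8×11=88, R2→Site 2 17×6=102, R3→Site 2 2×9=18, R4→Site 1 6×4=24, R5→Site 1 19×9=171, R6→Site 1 14×2=28
  transport cost 431, fixed 105 → total 536.
Compare {Site 1}: transport cost 528 + fixed 40 = 568.
Compare {Site 2}: transport cost 551 + fixed 65 = 616.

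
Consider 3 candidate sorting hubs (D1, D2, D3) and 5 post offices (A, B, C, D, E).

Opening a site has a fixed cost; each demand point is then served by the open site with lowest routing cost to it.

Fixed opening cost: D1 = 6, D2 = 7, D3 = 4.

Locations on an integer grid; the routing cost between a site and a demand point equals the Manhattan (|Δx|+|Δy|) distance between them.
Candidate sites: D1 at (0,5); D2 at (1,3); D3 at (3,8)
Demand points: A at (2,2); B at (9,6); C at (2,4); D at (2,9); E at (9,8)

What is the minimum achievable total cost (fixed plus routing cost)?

Open {D2, D3}: assign each demand point to its cheapest open site.
  A→D2 2, B→D3 8, C→D2 2, D→D3 2, E→D3 6
  routing cost 20, fixed 11 → total 31.
Compare {D3}: routing cost 28 + fixed 4 = 32.
Compare {D1, D3}: routing cost 24 + fixed 10 = 34.
Compare {D1, D2, D3}: routing cost 20 + fixed 17 = 37.
All other subsets cost ≥ 32. Minimum total cost: 31.

31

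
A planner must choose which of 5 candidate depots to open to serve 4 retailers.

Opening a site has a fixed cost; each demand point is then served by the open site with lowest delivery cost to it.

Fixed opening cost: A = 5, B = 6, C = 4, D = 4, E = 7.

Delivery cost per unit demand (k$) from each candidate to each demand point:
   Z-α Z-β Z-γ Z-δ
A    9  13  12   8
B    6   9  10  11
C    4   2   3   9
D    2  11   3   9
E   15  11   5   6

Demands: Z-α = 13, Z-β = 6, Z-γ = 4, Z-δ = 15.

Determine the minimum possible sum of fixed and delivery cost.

Open {C, D, E}: assign each demand point to its cheapest open site.
  Z-α→D 13×2=26, Z-β→C 6×2=12, Z-γ→C 4×3=12, Z-δ→E 15×6=90
  delivery cost 140, fixed 15 → total 155.
Compare {A, C, D, E}: delivery cost 140 + fixed 20 = 160.
Compare {B, C, D, E}: delivery cost 140 + fixed 21 = 161.
Compare {A, B, C, D, E}: delivery cost 140 + fixed 26 = 166.
All other subsets cost ≥ 160. Minimum total cost: 155.

155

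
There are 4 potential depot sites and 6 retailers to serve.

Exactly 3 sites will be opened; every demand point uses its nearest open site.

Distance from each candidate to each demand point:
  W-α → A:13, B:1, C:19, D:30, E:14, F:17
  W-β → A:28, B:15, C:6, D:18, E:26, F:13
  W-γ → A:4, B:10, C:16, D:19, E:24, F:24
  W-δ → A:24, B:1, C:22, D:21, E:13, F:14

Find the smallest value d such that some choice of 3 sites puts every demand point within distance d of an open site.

18

Open {W-α, W-β, W-γ}.
  Farthest demand point is D at distance 18 (to W-β); all others are ≤ 18.
With {W-α, W-β, W-δ} the worst case is 18.
With {W-β, W-γ, W-δ} the worst case is 18.
No size-3 selection achieves below 18.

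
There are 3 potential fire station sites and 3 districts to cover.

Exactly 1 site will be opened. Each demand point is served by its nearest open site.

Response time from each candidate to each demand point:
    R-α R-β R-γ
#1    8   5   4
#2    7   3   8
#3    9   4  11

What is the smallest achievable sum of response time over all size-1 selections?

17

Open {#1}.
  R-α→#1 8, R-β→#1 5, R-γ→#1 4  ⇒ total 17.
Compare {#2}: total 18.
Compare {#3}: total 24.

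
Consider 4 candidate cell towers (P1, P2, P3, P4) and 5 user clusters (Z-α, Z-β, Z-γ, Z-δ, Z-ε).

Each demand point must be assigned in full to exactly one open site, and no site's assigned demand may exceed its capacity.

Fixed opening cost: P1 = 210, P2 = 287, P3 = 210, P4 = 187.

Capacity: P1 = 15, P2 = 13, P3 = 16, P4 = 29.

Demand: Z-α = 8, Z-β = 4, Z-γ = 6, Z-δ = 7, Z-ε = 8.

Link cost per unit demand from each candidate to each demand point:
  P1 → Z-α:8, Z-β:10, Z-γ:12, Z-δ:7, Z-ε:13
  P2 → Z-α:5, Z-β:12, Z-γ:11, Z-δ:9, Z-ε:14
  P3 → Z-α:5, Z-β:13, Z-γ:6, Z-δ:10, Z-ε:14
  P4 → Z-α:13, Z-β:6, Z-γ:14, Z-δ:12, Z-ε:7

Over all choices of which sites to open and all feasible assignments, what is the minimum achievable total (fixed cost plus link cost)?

Open {P3, P4}; cheapest assignment that respects the capacities:
  P3 (cap 16, load 14): Z-α, Z-γ — cost 8×5 + 6×6 = 76
  P4 (cap 29, load 19): Z-β, Z-δ, Z-ε — cost 4×6 + 7×12 + 8×7 = 164
  Shipping 240, fixed 397 → total 637.
  Any other capacity-feasible assignment to {P3, P4} ships for at least 240.
Compare {P1, P4}: its best feasible assignment gives total 674.
Compare {P2, P4}: its best feasible assignment gives total 762.
Every other set of open sites that can feasibly serve all demand totals ≥ 674 even under its best assignment. Minimum: 637.

637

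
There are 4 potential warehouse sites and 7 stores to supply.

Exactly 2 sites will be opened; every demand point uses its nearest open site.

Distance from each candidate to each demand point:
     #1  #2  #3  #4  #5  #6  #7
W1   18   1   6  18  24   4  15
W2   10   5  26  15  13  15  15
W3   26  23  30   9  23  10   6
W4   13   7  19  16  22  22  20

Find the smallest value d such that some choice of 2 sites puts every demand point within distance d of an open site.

Open {W1, W2}.
  Farthest demand point is #4 at distance 15 (to W2); all others are ≤ 15.
With {W2, W4} the worst case is 19.
With {W1, W4} the worst case is 22.
No size-2 selection achieves below 15.

15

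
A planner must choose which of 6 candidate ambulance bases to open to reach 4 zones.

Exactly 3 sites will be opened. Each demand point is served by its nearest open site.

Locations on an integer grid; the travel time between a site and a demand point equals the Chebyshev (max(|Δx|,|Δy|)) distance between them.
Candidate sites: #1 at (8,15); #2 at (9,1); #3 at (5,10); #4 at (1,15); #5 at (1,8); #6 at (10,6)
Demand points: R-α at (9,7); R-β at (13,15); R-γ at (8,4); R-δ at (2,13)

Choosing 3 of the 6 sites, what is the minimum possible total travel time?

Open {#1, #4, #6}.
  R-α→#6 1, R-β→#1 5, R-γ→#6 2, R-δ→#4 2  ⇒ total 10.
Compare {#1, #3, #6}: total 11.
Compare {#1, #5, #6}: total 13.
No size-3 selection does better; minimum is 10.

10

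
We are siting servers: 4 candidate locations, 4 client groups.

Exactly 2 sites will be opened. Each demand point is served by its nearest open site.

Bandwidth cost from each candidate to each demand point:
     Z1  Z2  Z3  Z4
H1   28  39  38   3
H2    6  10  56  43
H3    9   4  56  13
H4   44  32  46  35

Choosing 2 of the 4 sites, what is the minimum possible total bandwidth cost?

Open {H1, H3}.
  Z1→H3 9, Z2→H3 4, Z3→H1 38, Z4→H1 3  ⇒ total 54.
Compare {H1, H2}: total 57.
Compare {H3, H4}: total 72.
No size-2 selection does better; minimum is 54.

54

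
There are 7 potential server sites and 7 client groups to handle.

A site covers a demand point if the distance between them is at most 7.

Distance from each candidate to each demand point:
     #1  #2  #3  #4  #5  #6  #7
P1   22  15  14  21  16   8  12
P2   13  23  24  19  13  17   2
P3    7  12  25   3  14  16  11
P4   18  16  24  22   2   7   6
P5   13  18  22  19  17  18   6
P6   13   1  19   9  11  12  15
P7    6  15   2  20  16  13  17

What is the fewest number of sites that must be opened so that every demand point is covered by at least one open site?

Coverage sets (demand points within 7 of each site):
  P1: {}
  P2: {#7}
  P3: {#1, #4}
  P4: {#5, #6, #7}
  P5: {#7}
  P6: {#2}
  P7: {#1, #3}
No 3 sites suffice: every size-3 union leaves at least one demand point uncovered.
But {P3, P4, P6, P7} covers everything, so the minimum is 4.

4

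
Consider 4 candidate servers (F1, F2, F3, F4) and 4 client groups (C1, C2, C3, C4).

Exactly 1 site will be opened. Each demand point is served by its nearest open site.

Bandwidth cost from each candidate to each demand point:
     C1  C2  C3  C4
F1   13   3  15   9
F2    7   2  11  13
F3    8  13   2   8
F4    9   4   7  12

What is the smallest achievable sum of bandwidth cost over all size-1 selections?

31

Open {F3}.
  C1→F3 8, C2→F3 13, C3→F3 2, C4→F3 8  ⇒ total 31.
Compare {F4}: total 32.
Compare {F2}: total 33.
No size-1 selection does better; minimum is 31.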